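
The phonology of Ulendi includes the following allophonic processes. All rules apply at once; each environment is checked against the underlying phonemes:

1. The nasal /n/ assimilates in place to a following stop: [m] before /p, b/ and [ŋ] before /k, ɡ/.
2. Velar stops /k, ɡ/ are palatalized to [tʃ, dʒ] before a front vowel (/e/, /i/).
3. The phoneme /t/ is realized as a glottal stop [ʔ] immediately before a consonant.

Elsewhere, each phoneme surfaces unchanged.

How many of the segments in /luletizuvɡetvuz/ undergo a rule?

Segments that undergo a rule: /ɡ/ → [dʒ] (rule 2); /t/ → [ʔ] (rule 3).
All other segments surface unchanged.

2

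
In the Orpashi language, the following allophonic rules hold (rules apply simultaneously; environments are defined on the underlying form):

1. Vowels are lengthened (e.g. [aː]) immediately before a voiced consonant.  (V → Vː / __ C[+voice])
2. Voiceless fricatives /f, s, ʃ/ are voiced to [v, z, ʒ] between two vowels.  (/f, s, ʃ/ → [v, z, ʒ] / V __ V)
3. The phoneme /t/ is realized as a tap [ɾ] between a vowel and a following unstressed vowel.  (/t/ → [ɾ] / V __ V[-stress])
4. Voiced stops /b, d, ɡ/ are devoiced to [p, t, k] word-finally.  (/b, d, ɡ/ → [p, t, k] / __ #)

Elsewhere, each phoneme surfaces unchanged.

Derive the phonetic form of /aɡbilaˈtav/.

[aːɡbiːlaˈtaːv]

/a/ meets the environment for rule 1 (before a voiced consonant) → [aː].
/ɡ/ (between /a/ and /b/): rule 4 targets it, but not word-finally → unchanged [ɡ].
/b/ (between /ɡ/ and /i/) fails the environment for rule 4, so it stays [b].
/i/ (between /b/ and /l/) occurs before a voiced consonant → [iː] by rule 1.
/a/ (between /l/ and /t/): rule 1 targets it, but not before a voiced consonant → unchanged [a].
/t/ (between /a/ and /a/): rule 3 targets it, but not between a vowel and a following unstressed vowel → unchanged [t].
/a/ (between /t/ and /v/): before a voiced consonant, so rule 1 applies → [aː].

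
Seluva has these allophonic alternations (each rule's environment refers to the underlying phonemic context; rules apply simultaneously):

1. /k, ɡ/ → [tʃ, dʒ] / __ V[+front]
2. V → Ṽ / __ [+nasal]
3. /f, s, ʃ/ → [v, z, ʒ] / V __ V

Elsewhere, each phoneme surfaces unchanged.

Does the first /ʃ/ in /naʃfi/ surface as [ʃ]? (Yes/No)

Yes

/ʃ/ (between /a/ and /f/): rule 3 targets it, but not between two vowels → unchanged [ʃ].
The actual realization is [ʃ], which matches [ʃ].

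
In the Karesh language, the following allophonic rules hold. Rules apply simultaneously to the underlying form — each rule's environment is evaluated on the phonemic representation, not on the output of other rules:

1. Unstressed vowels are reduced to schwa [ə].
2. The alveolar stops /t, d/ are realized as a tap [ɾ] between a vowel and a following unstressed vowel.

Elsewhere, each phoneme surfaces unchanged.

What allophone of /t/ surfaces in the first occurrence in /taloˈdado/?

/t/ — word-initial; rule 2 does not apply here → [t].

[t]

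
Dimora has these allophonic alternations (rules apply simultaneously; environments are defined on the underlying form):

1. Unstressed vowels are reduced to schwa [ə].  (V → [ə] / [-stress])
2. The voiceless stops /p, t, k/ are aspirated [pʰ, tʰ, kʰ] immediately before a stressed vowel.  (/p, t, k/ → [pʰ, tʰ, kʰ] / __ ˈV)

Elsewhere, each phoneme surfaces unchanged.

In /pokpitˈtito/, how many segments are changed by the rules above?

Segments that undergo a rule: /o/ → [ə] (rule 1); /i/ → [ə] (rule 1); /t/ → [tʰ] (rule 2); /o/ → [ə] (rule 1).
All other segments surface unchanged.

4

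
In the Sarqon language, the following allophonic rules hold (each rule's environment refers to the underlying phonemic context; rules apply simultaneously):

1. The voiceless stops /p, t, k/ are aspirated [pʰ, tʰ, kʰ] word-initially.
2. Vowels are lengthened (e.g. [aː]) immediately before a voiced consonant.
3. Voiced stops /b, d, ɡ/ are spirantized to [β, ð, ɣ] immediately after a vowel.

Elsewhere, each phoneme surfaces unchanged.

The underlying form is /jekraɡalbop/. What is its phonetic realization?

[jekraːɣaːlbop]

/j/ stays [j].
/e/ (between /j/ and /k/) is in the target of rule 2 but the environment (before a voiced consonant) is not met → [e].
/k/ — between /e/ and /r/; rule 1 does not apply here → [k].
/r/ (between /k/ and /a/) is unaffected → [r].
/a/ (between /r/ and /ɡ/) occurs before a voiced consonant → [aː] by rule 2.
/ɡ/ (between /a/ and /a/): immediately after a vowel, so rule 3 applies → [ɣ].
/a/ (between /ɡ/ and /l/) occurs before a voiced consonant → [aː] by rule 2.
/l/ (between /a/ and /b/): no rule targets it → [l].
/b/ (between /l/ and /o/): rule 3 targets it, but not immediately after a vowel → unchanged [b].
/o/ (between /b/ and /p/) is in the target of rule 2 but the environment (before a voiced consonant) is not met → [o].
/p/ (word-final) is in the target of rule 1 but the environment (word-initially) is not met → [p].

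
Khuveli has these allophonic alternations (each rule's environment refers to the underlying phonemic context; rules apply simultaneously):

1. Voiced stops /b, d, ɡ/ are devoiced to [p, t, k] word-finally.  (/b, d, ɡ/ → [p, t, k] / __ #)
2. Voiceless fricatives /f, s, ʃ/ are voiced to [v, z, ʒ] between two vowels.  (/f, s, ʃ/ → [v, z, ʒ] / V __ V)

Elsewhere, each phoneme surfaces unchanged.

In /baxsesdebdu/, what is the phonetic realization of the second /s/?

[s]

/s/ (between /e/ and /d/) is in the target of rule 2 but the environment (between two vowels) is not met → [s].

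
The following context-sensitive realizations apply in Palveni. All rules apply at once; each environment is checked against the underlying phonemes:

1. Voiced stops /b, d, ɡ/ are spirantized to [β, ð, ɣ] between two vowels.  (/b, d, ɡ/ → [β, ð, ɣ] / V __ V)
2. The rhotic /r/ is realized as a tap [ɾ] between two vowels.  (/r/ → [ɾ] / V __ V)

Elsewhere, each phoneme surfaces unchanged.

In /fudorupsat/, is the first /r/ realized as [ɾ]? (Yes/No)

Yes

/r/ (between /o/ and /u/): between two vowels, so rule 2 applies → [ɾ].
The actual realization is [ɾ], which matches [ɾ].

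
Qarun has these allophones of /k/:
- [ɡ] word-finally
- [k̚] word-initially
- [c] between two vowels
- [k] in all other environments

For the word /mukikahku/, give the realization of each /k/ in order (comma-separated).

[c], [c], [k]

Occurrence 1 (position 3): between two vowels → [c].
Occurrence 2 (position 5): between two vowels → [c].
Occurrence 3 (position 8): no conditioning environment matches → elsewhere allophone [k].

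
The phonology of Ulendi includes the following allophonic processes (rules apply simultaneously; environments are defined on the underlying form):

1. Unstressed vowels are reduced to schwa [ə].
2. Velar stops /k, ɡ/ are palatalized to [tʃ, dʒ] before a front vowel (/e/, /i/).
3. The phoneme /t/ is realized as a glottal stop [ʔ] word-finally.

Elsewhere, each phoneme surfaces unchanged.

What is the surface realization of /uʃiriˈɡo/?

/u/ (word-initial): in an unstressed syllable, so rule 1 applies → [ə].
/ʃ/ — not in any rule's target class → [ʃ].
/i/ (between /ʃ/ and /r/): in an unstressed syllable, so rule 1 applies → [ə].
/r/ (between /i/ and /i/) is unaffected → [r].
/i/ — between /r/ and /ɡ/, in an unstressed syllable — surfaces as [ə] (rule 1).
/ɡ/ (between /i/ and /o/) is in the target of rule 2 but the environment (before a front vowel) is not met → [ɡ].
/o/ (word-final): rule 1 targets it, but not in an unstressed syllable → unchanged [o].

[əʃərəˈɡo]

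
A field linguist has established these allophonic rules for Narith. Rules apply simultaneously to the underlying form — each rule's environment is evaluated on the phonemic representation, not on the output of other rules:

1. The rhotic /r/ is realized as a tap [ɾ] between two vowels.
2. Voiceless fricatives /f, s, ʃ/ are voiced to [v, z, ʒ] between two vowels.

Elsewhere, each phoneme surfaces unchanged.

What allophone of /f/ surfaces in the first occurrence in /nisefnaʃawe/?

[f]

/f/ — between /e/ and /n/; rule 2 does not apply here → [f].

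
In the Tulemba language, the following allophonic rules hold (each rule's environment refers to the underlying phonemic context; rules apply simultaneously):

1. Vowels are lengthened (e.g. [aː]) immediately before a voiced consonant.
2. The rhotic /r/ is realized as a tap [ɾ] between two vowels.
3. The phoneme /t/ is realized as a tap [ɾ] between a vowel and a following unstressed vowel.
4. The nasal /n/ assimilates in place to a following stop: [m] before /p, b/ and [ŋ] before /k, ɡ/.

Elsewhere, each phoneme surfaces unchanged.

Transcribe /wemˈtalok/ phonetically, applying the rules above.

[weːmˈtaːlok]

/w/ (word-initial) is unaffected → [w].
Rule 1 applies to /e/ (between /w/ and /m/: before a voiced consonant) → [eː].
/m/ — not in any rule's target class → [m].
/t/ (between /m/ and /a/) fails the environment for rule 3, so it stays [t].
/a/ — between /t/ and /l/, before a voiced consonant — surfaces as [aː] (rule 1).
/l/ — not in any rule's target class → [l].
/o/ (between /l/ and /k/): rule 1 targets it, but not before a voiced consonant → unchanged [o].
/k/ (word-final): no rule targets it → [k].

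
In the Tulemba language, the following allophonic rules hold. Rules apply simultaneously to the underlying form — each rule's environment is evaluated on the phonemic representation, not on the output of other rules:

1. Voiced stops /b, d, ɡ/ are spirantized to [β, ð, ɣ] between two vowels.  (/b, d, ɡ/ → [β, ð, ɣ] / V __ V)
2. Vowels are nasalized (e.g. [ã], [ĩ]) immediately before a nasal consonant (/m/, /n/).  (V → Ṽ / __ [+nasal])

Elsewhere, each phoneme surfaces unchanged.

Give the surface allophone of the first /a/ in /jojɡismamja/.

[ã]

/a/ (between /m/ and /m/) occurs before a nasal consonant → [ã] by rule 2.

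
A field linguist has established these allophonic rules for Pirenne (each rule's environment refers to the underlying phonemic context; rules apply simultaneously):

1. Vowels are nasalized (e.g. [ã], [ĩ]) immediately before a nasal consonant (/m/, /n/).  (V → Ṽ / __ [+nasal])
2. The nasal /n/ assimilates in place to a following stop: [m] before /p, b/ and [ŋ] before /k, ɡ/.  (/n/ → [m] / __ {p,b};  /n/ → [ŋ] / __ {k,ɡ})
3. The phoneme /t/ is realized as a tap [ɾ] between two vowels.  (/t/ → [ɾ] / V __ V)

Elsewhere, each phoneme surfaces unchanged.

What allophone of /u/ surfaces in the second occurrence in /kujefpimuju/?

/u/ — between /m/ and /j/; rule 1 does not apply here → [u].

[u]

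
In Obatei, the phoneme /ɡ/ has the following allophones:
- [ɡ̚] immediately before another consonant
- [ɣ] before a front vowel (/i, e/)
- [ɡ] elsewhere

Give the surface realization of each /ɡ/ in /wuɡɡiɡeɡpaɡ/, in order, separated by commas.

Occurrence 1 (position 3): immediately before another consonant → [ɡ̚].
Occurrence 2 (position 4): before a front vowel (/i, e/) → [ɣ].
Occurrence 3 (position 6): before a front vowel (/i, e/) → [ɣ].
Occurrence 4 (position 8): immediately before another consonant → [ɡ̚].
Occurrence 5 (position 11): no conditioning environment matches → elsewhere allophone [ɡ].

[ɡ̚], [ɣ], [ɣ], [ɡ̚], [ɡ]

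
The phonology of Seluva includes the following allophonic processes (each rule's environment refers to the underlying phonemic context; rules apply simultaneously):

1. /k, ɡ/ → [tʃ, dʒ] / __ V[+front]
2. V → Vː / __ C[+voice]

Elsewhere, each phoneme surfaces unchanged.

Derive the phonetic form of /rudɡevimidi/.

[ruːddʒeːviːmiːdi]

/r/ (word-initial): no rule targets it → [r].
/u/ — between /r/ and /d/, before a voiced consonant — surfaces as [uː] (rule 2).
/d/ — not in any rule's target class → [d].
/ɡ/ (between /d/ and /e/) occurs before a front vowel → [dʒ] by rule 1.
/e/ (between /ɡ/ and /v/): before a voiced consonant, so rule 2 applies → [eː].
/v/ (between /e/ and /i/): no rule targets it → [v].
/i/ — between /v/ and /m/, before a voiced consonant — surfaces as [iː] (rule 2).
/m/ (between /i/ and /i/): no rule targets it → [m].
Rule 2 applies to /i/ (between /m/ and /d/: before a voiced consonant) → [iː].
/d/ — not in any rule's target class → [d].
/i/ (word-final): rule 2 targets it, but not before a voiced consonant → unchanged [i].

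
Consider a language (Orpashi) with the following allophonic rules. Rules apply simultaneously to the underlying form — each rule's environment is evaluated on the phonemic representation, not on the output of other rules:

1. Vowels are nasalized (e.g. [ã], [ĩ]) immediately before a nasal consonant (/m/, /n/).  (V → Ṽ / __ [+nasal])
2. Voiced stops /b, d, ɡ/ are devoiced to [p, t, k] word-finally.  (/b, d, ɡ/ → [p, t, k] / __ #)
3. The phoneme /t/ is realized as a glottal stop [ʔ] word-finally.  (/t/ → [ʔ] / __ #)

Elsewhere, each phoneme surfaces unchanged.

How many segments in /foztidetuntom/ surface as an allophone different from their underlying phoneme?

Segments that undergo a rule: /u/ → [ũ] (rule 1); /o/ → [õ] (rule 1).
All other segments surface unchanged.

2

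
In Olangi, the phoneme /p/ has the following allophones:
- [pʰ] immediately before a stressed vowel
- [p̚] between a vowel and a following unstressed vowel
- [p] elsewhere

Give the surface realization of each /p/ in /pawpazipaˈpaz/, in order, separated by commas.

Occurrence 1 (position 1): no conditioning environment matches → elsewhere allophone [p].
Occurrence 2 (position 4): no conditioning environment matches → elsewhere allophone [p].
Occurrence 3 (position 8): between a vowel and a following unstressed vowel → [p̚].
Occurrence 4 (position 10): immediately before a stressed vowel → [pʰ].

[p], [p], [p̚], [pʰ]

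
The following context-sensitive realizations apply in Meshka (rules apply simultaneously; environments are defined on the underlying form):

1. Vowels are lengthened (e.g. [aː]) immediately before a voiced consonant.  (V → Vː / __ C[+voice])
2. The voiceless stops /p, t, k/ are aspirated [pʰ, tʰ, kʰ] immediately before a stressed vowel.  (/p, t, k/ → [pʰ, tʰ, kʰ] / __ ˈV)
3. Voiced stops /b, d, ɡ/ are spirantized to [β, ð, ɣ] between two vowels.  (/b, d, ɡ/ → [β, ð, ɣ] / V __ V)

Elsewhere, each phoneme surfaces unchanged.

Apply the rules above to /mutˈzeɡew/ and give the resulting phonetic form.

/m/ (word-initial): no rule targets it → [m].
/u/ (between /m/ and /t/): rule 1 targets it, but not before a voiced consonant → unchanged [u].
/t/ (between /u/ and /z/): rule 2 targets it, but not immediately before a stressed vowel → unchanged [t].
/z/ stays [z].
/e/ (between /z/ and /ɡ/): before a voiced consonant, so rule 1 applies → [eː].
/ɡ/ (between /e/ and /e/): between two vowels, so rule 3 applies → [ɣ].
Rule 1 applies to /e/ (between /ɡ/ and /w/: before a voiced consonant) → [eː].
/w/ (word-final) is unaffected → [w].

[mutˈzeːɣeːw]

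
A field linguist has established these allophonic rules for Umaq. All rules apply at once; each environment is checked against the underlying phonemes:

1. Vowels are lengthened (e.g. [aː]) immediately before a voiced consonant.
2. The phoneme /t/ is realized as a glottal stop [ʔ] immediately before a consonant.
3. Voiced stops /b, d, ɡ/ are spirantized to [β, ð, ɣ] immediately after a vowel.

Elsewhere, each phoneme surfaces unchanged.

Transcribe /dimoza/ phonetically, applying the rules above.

/d/ (word-initial) fails the environment for rule 3, so it stays [d].
/i/ (between /d/ and /m/): before a voiced consonant, so rule 1 applies → [iː].
/o/ meets the environment for rule 1 (before a voiced consonant) → [oː].
/a/ (word-final) fails the environment for rule 1, so it stays [a].

[diːmoːza]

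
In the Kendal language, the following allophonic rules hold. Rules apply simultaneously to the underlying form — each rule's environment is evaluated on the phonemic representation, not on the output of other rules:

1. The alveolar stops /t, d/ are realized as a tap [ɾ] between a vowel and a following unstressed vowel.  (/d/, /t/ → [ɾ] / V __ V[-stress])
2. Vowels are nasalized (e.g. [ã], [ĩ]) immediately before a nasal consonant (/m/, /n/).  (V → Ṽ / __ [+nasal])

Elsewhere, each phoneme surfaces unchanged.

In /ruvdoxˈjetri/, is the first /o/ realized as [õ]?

/o/ (between /d/ and /x/): rule 2 targets it, but not before a nasal consonant → unchanged [o].
The actual realization is [o], not [õ].

No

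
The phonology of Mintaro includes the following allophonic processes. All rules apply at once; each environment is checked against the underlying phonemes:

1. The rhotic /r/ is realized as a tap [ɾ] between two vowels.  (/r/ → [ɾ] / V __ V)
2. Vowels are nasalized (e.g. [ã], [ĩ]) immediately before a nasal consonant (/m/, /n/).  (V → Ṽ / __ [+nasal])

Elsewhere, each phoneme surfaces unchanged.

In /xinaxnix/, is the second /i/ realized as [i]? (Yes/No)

/i/ (between /n/ and /x/): rule 2 targets it, but not before a nasal consonant → unchanged [i].
The actual realization is [i], which matches [i].

Yes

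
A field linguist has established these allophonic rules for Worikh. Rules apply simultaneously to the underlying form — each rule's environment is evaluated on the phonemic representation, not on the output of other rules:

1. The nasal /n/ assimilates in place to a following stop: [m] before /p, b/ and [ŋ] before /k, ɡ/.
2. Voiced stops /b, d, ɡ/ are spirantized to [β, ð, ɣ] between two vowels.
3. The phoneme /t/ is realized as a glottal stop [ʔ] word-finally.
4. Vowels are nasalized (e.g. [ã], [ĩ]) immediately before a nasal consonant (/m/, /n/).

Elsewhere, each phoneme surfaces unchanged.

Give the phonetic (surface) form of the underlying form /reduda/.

/r/ (word-initial): no rule targets it → [r].
/e/ — between /r/ and /d/; rule 4 does not apply here → [e].
/d/ meets the environment for rule 2 (between two vowels) → [ð].
/u/ (between /d/ and /d/) fails the environment for rule 4, so it stays [u].
/d/ meets the environment for rule 2 (between two vowels) → [ð].
/a/ (word-final): rule 4 targets it, but not before a nasal consonant → unchanged [a].

[reðuða]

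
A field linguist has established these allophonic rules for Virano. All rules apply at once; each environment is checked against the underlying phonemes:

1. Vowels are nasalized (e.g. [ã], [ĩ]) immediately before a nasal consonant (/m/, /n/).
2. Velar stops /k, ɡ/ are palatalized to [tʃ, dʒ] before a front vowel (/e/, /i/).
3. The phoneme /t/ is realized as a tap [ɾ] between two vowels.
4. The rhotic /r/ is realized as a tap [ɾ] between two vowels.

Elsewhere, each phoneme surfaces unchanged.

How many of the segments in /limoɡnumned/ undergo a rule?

2

Segments that undergo a rule: /i/ → [ĩ] (rule 1); /u/ → [ũ] (rule 1).
All other segments surface unchanged.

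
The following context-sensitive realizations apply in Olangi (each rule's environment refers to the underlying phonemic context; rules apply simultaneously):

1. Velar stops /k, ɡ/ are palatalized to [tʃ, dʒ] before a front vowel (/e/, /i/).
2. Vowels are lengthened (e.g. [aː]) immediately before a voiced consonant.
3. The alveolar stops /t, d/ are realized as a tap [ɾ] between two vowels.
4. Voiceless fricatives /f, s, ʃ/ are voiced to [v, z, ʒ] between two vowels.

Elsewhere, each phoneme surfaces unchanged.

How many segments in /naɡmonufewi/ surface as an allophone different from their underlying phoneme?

4

Segments that undergo a rule: /a/ → [aː] (rule 2); /o/ → [oː] (rule 2); /f/ → [v] (rule 4); /e/ → [eː] (rule 2).
All other segments surface unchanged.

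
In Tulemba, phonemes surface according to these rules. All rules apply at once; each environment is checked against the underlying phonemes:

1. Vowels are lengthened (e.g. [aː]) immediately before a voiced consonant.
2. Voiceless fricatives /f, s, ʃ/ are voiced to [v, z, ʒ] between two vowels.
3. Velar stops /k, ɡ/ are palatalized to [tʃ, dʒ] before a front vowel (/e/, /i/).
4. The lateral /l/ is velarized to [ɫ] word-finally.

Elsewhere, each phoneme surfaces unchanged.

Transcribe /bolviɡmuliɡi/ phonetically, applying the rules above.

[boːlviːɡmuːliːdʒi]

/b/ (word-initial): no rule targets it → [b].
/o/ — between /b/ and /l/, before a voiced consonant — surfaces as [oː] (rule 1).
/l/ (between /o/ and /v/): rule 4 targets it, but not word-finally → unchanged [l].
/v/ stays [v].
/i/ (between /v/ and /ɡ/): before a voiced consonant, so rule 1 applies → [iː].
/ɡ/ — between /i/ and /m/; rule 3 does not apply here → [ɡ].
/m/ — not in any rule's target class → [m].
/u/ (between /m/ and /l/) occurs before a voiced consonant → [uː] by rule 1.
/l/ (between /u/ and /i/) fails the environment for rule 4, so it stays [l].
/i/ (between /l/ and /ɡ/): before a voiced consonant, so rule 1 applies → [iː].
/ɡ/ (between /i/ and /i/): before a front vowel, so rule 3 applies → [dʒ].
/i/ (word-final): rule 1 targets it, but not before a voiced consonant → unchanged [i].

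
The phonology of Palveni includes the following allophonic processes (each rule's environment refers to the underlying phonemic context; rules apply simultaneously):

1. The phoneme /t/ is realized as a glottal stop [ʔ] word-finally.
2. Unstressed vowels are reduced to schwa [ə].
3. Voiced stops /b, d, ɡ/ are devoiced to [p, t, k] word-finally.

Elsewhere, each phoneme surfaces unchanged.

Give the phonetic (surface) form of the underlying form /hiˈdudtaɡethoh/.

[həˈdudtəɡəthəh]

/h/ — not in any rule's target class → [h].
/i/ — between /h/ and /d/, in an unstressed syllable — surfaces as [ə] (rule 2).
/d/ (between /i/ and /u/) fails the environment for rule 3, so it stays [d].
/u/ — between /d/ and /d/; rule 2 does not apply here → [u].
/d/ (between /u/ and /t/): rule 3 targets it, but not word-finally → unchanged [d].
/t/ (between /d/ and /a/) is in the target of rule 1 but the environment (word-finally) is not met → [t].
/a/ (between /t/ and /ɡ/): in an unstressed syllable, so rule 2 applies → [ə].
/ɡ/ (between /a/ and /e/): rule 3 targets it, but not word-finally → unchanged [ɡ].
/e/ — between /ɡ/ and /t/, in an unstressed syllable — surfaces as [ə] (rule 2).
/t/ (between /e/ and /h/) fails the environment for rule 1, so it stays [t].
/h/ — not in any rule's target class → [h].
/o/ — between /h/ and /h/, in an unstressed syllable — surfaces as [ə] (rule 2).
/h/ (word-final): no rule targets it → [h].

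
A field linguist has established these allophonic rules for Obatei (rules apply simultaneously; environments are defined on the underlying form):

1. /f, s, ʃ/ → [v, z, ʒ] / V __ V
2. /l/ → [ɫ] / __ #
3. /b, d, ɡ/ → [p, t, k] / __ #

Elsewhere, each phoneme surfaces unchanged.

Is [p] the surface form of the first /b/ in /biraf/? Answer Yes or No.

/b/ (word-initial) fails the environment for rule 3, so it stays [b].
The actual realization is [b], not [p].

No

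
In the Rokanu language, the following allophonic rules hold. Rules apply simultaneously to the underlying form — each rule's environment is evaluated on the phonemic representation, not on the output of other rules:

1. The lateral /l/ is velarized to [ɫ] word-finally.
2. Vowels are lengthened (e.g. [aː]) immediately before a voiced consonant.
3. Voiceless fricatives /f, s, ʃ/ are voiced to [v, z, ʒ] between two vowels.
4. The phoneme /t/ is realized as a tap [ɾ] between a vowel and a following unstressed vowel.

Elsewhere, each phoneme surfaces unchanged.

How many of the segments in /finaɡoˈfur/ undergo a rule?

Segments that undergo a rule: /i/ → [iː] (rule 2); /a/ → [aː] (rule 2); /f/ → [v] (rule 3); /u/ → [uː] (rule 2).
All other segments surface unchanged.

4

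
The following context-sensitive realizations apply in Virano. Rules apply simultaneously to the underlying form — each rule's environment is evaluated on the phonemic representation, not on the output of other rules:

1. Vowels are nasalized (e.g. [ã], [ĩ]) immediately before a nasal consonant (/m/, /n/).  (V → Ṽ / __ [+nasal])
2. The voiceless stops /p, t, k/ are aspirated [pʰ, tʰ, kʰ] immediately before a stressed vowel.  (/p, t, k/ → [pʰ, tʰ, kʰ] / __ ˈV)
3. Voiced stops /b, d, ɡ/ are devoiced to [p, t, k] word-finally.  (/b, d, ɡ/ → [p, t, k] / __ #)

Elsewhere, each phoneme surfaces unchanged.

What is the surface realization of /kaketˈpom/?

[kaketˈpʰõm]

/k/ (word-initial): rule 2 targets it, but not immediately before a stressed vowel → unchanged [k].
/a/ — between /k/ and /k/; rule 1 does not apply here → [a].
/k/ (between /a/ and /e/) is in the target of rule 2 but the environment (immediately before a stressed vowel) is not met → [k].
/e/ (between /k/ and /t/): rule 1 targets it, but not before a nasal consonant → unchanged [e].
/t/ (between /e/ and /p/): rule 2 targets it, but not immediately before a stressed vowel → unchanged [t].
Rule 2 applies to /p/ (between /t/ and /o/: immediately before a stressed vowel) → [pʰ].
/o/ — between /p/ and /m/, before a nasal consonant — surfaces as [õ] (rule 1).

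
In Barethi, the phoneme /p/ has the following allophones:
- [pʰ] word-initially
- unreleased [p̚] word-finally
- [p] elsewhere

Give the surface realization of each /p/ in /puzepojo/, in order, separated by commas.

Occurrence 1 (position 1): word-initially → [pʰ].
Occurrence 2 (position 5): no conditioning environment matches → elsewhere allophone [p].

[pʰ], [p]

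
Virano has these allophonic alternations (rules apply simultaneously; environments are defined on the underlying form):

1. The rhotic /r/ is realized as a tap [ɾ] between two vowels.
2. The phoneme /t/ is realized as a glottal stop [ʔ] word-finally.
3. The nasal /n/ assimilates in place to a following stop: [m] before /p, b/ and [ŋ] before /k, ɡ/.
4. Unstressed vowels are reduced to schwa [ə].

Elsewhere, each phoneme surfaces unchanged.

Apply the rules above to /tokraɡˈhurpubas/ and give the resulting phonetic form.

/t/ (word-initial) fails the environment for rule 2, so it stays [t].
Rule 4 applies to /o/ (between /t/ and /k/: in an unstressed syllable) → [ə].
/k/ — not in any rule's target class → [k].
/r/ — between /k/ and /a/; rule 1 does not apply here → [r].
/a/ (between /r/ and /ɡ/): in an unstressed syllable, so rule 4 applies → [ə].
/ɡ/ (between /a/ and /h/): no rule targets it → [ɡ].
/h/ — not in any rule's target class → [h].
/u/ (between /h/ and /r/) fails the environment for rule 4, so it stays [u].
/r/ (between /u/ and /p/) is in the target of rule 1 but the environment (between two vowels) is not met → [r].
/p/ (between /r/ and /u/) is unaffected → [p].
/u/ meets the environment for rule 4 (in an unstressed syllable) → [ə].
/b/ — not in any rule's target class → [b].
/a/ (between /b/ and /s/): in an unstressed syllable, so rule 4 applies → [ə].
/s/ (word-final): no rule targets it → [s].

[təkrəɡˈhurpəbəs]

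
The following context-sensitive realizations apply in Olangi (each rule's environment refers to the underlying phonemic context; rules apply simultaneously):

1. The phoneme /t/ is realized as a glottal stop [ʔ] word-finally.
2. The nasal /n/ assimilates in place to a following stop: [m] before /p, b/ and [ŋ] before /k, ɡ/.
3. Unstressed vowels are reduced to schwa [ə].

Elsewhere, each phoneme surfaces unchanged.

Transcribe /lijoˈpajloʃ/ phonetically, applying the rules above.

/l/ (word-initial): no rule targets it → [l].
Rule 3 applies to /i/ (between /l/ and /j/: in an unstressed syllable) → [ə].
/j/ — not in any rule's target class → [j].
/o/ (between /j/ and /p/): in an unstressed syllable, so rule 3 applies → [ə].
/p/ — not in any rule's target class → [p].
/a/ (between /p/ and /j/) fails the environment for rule 3, so it stays [a].
/j/ (between /a/ and /l/) is unaffected → [j].
/l/ (between /j/ and /o/): no rule targets it → [l].
/o/ — between /l/ and /ʃ/, in an unstressed syllable — surfaces as [ə] (rule 3).
/ʃ/ (word-final) is unaffected → [ʃ].

[ləjəˈpajləʃ]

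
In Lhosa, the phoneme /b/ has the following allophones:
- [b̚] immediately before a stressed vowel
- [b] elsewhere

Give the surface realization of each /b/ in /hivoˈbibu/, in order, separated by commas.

[b̚], [b]

Occurrence 1 (position 5): immediately before a stressed vowel → [b̚].
Occurrence 2 (position 7): no conditioning environment matches → elsewhere allophone [b].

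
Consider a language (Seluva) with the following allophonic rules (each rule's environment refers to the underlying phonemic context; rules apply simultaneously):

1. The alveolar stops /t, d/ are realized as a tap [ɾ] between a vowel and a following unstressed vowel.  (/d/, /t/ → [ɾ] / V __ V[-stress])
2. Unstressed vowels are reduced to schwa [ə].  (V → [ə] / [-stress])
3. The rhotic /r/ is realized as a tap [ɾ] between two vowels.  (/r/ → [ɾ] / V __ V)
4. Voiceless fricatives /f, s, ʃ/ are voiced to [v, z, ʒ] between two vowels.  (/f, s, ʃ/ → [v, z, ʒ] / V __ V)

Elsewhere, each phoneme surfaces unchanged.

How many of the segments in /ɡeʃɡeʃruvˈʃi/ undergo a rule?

Segments that undergo a rule: /e/ → [ə] (rule 2); /e/ → [ə] (rule 2); /u/ → [ə] (rule 2).
All other segments surface unchanged.

3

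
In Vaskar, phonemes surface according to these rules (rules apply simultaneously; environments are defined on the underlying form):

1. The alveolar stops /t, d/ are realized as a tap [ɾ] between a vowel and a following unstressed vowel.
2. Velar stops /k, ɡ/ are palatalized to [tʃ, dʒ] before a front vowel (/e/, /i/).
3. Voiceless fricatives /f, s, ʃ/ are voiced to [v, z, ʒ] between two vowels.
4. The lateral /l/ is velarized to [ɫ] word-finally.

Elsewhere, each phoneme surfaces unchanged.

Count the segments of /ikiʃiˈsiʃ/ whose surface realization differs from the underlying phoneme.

3

Segments that undergo a rule: /k/ → [tʃ] (rule 2); /ʃ/ → [ʒ] (rule 3); /s/ → [z] (rule 3).
All other segments surface unchanged.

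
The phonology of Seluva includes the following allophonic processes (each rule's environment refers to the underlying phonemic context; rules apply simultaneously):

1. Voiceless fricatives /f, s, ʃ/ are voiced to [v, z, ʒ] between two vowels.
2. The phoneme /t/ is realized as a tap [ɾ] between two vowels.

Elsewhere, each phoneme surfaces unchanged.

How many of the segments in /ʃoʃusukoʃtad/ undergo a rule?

Segments that undergo a rule: /ʃ/ → [ʒ] (rule 1); /s/ → [z] (rule 1).
All other segments surface unchanged.

2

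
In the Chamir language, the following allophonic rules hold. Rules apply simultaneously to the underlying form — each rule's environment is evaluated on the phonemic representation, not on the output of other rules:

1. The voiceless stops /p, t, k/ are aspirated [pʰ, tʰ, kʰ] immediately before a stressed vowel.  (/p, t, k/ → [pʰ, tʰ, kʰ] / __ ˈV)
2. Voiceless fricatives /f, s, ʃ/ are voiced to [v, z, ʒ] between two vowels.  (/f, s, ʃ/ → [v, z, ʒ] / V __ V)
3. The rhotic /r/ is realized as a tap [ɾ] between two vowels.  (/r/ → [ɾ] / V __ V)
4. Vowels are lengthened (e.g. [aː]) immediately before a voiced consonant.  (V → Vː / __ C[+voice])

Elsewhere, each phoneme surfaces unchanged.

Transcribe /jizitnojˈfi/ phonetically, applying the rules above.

[jiːzitnoːjˈfi]

/i/ (between /j/ and /z/) occurs before a voiced consonant → [iː] by rule 4.
/i/ — between /z/ and /t/; rule 4 does not apply here → [i].
/t/ (between /i/ and /n/) is in the target of rule 1 but the environment (immediately before a stressed vowel) is not met → [t].
/o/ meets the environment for rule 4 (before a voiced consonant) → [oː].
/f/ (between /j/ and /i/) is in the target of rule 2 but the environment (between two vowels) is not met → [f].
/i/ (word-final) fails the environment for rule 4, so it stays [i].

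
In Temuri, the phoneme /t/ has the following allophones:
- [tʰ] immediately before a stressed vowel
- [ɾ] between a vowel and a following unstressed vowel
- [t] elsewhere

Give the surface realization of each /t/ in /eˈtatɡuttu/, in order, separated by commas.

[tʰ], [t], [t], [t]

Occurrence 1 (position 2): immediately before a stressed vowel → [tʰ].
Occurrence 2 (position 4): no conditioning environment matches → elsewhere allophone [t].
Occurrence 3 (position 7): no conditioning environment matches → elsewhere allophone [t].
Occurrence 4 (position 8): no conditioning environment matches → elsewhere allophone [t].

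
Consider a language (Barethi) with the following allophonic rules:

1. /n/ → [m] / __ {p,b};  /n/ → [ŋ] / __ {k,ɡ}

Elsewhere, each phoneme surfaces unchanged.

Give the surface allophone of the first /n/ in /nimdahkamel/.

[n]

/n/ (word-initial): rule 1 targets it, but not before a labial or velar stop → unchanged [n].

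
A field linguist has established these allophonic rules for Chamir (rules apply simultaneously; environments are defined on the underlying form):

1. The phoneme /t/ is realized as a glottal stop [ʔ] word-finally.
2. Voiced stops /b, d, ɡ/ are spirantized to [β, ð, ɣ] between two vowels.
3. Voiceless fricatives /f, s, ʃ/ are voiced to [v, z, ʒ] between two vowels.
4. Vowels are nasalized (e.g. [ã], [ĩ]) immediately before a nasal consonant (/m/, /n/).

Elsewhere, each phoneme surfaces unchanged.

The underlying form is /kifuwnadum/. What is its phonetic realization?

[kivuwnaðũm]

/k/ — not in any rule's target class → [k].
/i/ — between /k/ and /f/; rule 4 does not apply here → [i].
/f/ (between /i/ and /u/): between two vowels, so rule 3 applies → [v].
/u/ (between /f/ and /w/) is in the target of rule 4 but the environment (before a nasal consonant) is not met → [u].
/w/ stays [w].
/n/ — not in any rule's target class → [n].
/a/ (between /n/ and /d/) fails the environment for rule 4, so it stays [a].
/d/ (between /a/ and /u/) occurs between two vowels → [ð] by rule 2.
/u/ (between /d/ and /m/): before a nasal consonant, so rule 4 applies → [ũ].
/m/ — not in any rule's target class → [m].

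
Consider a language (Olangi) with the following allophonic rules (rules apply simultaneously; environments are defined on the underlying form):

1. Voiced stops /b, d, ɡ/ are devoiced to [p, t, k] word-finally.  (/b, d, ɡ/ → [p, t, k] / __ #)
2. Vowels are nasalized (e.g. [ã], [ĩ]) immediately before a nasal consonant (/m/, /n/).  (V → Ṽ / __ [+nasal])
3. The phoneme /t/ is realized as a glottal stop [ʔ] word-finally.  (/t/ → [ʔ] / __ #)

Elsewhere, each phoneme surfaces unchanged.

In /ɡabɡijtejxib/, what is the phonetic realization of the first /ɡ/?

/ɡ/ (word-initial) fails the environment for rule 1, so it stays [ɡ].

[ɡ]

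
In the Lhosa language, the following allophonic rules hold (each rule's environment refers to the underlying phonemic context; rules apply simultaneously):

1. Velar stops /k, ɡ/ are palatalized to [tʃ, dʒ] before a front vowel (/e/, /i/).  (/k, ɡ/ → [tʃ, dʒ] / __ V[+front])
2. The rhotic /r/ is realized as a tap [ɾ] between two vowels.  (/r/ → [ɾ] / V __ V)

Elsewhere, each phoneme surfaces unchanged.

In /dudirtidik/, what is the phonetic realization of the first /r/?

[r]

/r/ (between /i/ and /t/) fails the environment for rule 2, so it stays [r].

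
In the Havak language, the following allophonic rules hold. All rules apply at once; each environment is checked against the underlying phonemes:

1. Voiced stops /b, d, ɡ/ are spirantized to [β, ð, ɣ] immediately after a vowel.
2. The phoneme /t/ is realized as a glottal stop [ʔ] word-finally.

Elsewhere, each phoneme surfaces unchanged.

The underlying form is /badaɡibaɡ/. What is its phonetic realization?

[baðaɣiβaɣ]

/b/ (word-initial) is in the target of rule 1 but the environment (immediately after a vowel) is not met → [b].
/a/ stays [a].
/d/ (between /a/ and /a/): immediately after a vowel, so rule 1 applies → [ð].
/a/ (between /d/ and /ɡ/) is unaffected → [a].
/ɡ/ meets the environment for rule 1 (immediately after a vowel) → [ɣ].
/i/ (between /ɡ/ and /b/) is unaffected → [i].
/b/ (between /i/ and /a/) occurs immediately after a vowel → [β] by rule 1.
/a/ — not in any rule's target class → [a].
/ɡ/ (word-final): immediately after a vowel, so rule 1 applies → [ɣ].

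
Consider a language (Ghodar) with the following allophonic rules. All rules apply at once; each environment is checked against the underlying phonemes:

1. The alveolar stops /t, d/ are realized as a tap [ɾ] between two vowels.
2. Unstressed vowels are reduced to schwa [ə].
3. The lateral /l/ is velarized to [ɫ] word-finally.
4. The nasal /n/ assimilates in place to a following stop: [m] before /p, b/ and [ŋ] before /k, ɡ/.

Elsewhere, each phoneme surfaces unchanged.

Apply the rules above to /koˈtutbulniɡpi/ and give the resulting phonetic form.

[kəˈɾutbəlnəɡpə]

/k/ stays [k].
/o/ (between /k/ and /t/) occurs in an unstressed syllable → [ə] by rule 2.
/t/ (between /o/ and /u/) occurs between two vowels → [ɾ] by rule 1.
/u/ — between /t/ and /t/; rule 2 does not apply here → [u].
/t/ (between /u/ and /b/): rule 1 targets it, but not between two vowels → unchanged [t].
/b/ stays [b].
/u/ (between /b/ and /l/) occurs in an unstressed syllable → [ə] by rule 2.
/l/ (between /u/ and /n/) fails the environment for rule 3, so it stays [l].
/n/ (between /l/ and /i/) is in the target of rule 4 but the environment (before a labial or velar stop) is not met → [n].
/i/ meets the environment for rule 2 (in an unstressed syllable) → [ə].
/ɡ/ stays [ɡ].
/p/ (between /ɡ/ and /i/) is unaffected → [p].
Rule 2 applies to /i/ (word-final: in an unstressed syllable) → [ə].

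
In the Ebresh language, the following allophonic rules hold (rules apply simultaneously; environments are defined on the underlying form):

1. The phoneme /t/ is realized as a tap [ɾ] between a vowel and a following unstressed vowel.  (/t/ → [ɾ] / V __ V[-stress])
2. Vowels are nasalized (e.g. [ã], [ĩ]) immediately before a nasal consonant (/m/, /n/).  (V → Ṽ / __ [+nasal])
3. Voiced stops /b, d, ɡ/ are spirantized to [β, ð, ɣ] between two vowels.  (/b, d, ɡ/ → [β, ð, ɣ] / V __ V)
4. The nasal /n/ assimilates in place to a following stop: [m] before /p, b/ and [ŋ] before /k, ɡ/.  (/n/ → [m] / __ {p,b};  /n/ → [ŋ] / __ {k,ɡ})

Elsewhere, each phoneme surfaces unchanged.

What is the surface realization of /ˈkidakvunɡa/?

[ˈkiðakvũŋɡa]

/i/ — between /k/ and /d/; rule 2 does not apply here → [i].
/d/ (between /i/ and /a/) occurs between two vowels → [ð] by rule 3.
/a/ (between /d/ and /k/): rule 2 targets it, but not before a nasal consonant → unchanged [a].
/u/ (between /v/ and /n/) occurs before a nasal consonant → [ũ] by rule 2.
/n/ (between /u/ and /ɡ/) occurs before a labial or velar stop → [ŋ] by rule 4.
/ɡ/ (between /n/ and /a/): rule 3 targets it, but not between two vowels → unchanged [ɡ].
/a/ (word-final): rule 2 targets it, but not before a nasal consonant → unchanged [a].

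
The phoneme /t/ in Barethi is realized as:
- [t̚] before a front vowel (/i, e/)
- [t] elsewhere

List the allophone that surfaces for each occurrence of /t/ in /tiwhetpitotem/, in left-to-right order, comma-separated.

Occurrence 1 (position 1): before a front vowel (/i, e/) → [t̚].
Occurrence 2 (position 6): no conditioning environment matches → elsewhere allophone [t].
Occurrence 3 (position 9): no conditioning environment matches → elsewhere allophone [t].
Occurrence 4 (position 11): before a front vowel (/i, e/) → [t̚].

[t̚], [t], [t], [t̚]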